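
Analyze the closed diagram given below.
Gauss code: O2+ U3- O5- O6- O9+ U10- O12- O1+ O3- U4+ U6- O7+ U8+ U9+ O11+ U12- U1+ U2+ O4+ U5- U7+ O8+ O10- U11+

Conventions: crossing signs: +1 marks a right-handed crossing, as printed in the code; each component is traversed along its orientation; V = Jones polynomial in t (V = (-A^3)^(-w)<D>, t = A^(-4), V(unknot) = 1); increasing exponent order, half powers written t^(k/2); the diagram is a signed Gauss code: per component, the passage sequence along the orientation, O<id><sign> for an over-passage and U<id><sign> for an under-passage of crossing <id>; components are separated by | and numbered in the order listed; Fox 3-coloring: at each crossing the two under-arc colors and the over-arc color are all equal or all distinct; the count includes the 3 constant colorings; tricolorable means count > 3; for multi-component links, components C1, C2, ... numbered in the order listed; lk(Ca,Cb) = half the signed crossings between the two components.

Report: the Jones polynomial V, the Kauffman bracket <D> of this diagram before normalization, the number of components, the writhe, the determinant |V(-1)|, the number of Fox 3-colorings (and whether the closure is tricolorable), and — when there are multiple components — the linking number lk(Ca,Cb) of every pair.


V = -t^-2 + 2t^-1 - 3 + 5t - 4t^2 + 5t^3 - 4t^4 + 2t^5 - t^6
<D> = -A^-18 + 2A^-14 - 4A^-10 + 5A^-6 - 4A^-2 + 5A^2 - 3A^6 + 2A^10 - A^14 (w = +2)
1 component over 12 crossings, w = +2
9 Fox colorings among 3^12, |V(-1)| = 27: tricolorable
why: |V(-1)| = 27: so tricolorable, since 3 divides 27


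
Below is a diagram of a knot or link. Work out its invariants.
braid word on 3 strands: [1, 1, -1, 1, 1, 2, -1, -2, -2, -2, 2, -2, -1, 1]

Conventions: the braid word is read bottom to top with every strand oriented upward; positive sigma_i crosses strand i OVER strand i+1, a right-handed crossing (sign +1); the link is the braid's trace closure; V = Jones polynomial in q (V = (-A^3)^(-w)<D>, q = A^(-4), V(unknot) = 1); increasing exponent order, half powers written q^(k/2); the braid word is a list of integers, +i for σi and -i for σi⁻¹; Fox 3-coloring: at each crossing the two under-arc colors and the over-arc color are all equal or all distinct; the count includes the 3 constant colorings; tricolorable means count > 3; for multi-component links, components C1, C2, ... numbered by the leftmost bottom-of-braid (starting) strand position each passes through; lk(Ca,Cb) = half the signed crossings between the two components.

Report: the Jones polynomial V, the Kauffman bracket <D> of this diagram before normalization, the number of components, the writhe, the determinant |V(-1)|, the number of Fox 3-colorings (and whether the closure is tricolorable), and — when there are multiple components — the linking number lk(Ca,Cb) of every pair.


V = -q^-3 + 2q^-2 - 2q^-1 + 3 - 2q + 2q^2 - q^3
<D> = -A^-12 + 2A^-8 - 2A^-4 + 3 - 2A^4 + 2A^8 - A^12 (w = 0)
1 component over 14 crossings, w = 0
3 Fox colorings among 3^14, |V(-1)| = 13: not tricolorable
why: the span of V is 6, forcing >= 6 crossings in any diagram


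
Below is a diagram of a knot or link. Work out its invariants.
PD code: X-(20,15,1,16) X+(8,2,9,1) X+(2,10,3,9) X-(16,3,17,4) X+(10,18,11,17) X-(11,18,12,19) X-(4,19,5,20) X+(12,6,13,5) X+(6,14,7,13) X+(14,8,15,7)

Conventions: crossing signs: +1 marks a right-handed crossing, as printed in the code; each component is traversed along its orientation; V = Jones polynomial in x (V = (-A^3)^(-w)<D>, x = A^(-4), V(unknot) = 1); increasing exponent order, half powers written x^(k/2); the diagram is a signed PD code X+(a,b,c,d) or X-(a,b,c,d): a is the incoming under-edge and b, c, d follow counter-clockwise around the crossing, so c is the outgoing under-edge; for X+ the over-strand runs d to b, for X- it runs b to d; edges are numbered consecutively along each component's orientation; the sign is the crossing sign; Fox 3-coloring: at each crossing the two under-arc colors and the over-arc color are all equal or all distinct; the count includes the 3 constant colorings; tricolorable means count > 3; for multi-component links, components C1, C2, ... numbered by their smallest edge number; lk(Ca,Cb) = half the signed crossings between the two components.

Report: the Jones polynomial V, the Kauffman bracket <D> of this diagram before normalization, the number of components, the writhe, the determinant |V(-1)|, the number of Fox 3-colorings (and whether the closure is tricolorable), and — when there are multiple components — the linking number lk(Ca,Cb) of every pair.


V = -x^-2 + 2x^-1 - 3 + 5x - 4x^2 + 5x^3 - 4x^4 + 2x^5 - x^6
<D> = -A^-18 + 2A^-14 - 4A^-10 + 5A^-6 - 4A^-2 + 5A^2 - 3A^6 + 2A^10 - A^14 (w = +2)
1 component over 10 crossings, w = +2
9 Fox colorings among 3^10, |V(-1)| = 27: tricolorable
why: V spans 8 powers of x: at least 8 crossings in any diagram


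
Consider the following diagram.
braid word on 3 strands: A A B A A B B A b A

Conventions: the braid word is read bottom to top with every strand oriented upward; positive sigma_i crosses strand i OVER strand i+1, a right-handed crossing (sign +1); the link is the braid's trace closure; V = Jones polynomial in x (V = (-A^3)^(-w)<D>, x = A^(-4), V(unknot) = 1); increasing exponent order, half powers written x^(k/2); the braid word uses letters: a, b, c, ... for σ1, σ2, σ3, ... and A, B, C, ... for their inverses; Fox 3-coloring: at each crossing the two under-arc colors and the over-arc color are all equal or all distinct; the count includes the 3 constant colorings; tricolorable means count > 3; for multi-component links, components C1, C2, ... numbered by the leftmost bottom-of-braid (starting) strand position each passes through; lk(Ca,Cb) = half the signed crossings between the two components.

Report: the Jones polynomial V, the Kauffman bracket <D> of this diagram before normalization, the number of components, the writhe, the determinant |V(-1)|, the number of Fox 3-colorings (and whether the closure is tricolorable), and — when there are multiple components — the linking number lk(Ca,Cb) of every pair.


V(x) = -x^-8 + x^-5 + x^-3
bracket: A^-12 + A^-4 - A^8, w = -8
1 component, writhe -8, over 10 crossings
det 3, colorings 9 of 3^10 — tricolorable
observation: V spans 5 powers of x: at least 5 crossings in any diagram


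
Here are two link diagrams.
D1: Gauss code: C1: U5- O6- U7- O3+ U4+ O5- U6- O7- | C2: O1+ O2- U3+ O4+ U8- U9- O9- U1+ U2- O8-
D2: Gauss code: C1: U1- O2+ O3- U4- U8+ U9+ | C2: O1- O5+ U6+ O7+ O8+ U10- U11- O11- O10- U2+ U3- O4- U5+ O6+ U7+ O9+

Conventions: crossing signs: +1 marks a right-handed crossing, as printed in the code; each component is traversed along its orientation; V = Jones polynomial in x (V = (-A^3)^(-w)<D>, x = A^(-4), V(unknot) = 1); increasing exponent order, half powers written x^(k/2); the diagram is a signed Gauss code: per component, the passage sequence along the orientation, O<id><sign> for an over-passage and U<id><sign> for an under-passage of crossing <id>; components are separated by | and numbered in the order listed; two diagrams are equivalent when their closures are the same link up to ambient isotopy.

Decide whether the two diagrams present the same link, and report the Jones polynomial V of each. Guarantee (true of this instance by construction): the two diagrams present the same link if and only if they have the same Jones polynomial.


same link: no
V(D1) = x^(-7/2) - x^(-5/2) + x^(-3/2) - 2x^(-1/2) - x^(3/2)  [9 crossings, <D> = A^-15 + 2A^-7 - A^-3 + A - A^5, w = -3]
V(D2) = -x^(1/2) - x^(3/2) - x^(5/2) + x^(9/2)  [11 crossings, <D> = -A^-15 + A^-7 + A^-3 + A, w = +1]
insight: 2 values of V(x) split the 2 diagrams


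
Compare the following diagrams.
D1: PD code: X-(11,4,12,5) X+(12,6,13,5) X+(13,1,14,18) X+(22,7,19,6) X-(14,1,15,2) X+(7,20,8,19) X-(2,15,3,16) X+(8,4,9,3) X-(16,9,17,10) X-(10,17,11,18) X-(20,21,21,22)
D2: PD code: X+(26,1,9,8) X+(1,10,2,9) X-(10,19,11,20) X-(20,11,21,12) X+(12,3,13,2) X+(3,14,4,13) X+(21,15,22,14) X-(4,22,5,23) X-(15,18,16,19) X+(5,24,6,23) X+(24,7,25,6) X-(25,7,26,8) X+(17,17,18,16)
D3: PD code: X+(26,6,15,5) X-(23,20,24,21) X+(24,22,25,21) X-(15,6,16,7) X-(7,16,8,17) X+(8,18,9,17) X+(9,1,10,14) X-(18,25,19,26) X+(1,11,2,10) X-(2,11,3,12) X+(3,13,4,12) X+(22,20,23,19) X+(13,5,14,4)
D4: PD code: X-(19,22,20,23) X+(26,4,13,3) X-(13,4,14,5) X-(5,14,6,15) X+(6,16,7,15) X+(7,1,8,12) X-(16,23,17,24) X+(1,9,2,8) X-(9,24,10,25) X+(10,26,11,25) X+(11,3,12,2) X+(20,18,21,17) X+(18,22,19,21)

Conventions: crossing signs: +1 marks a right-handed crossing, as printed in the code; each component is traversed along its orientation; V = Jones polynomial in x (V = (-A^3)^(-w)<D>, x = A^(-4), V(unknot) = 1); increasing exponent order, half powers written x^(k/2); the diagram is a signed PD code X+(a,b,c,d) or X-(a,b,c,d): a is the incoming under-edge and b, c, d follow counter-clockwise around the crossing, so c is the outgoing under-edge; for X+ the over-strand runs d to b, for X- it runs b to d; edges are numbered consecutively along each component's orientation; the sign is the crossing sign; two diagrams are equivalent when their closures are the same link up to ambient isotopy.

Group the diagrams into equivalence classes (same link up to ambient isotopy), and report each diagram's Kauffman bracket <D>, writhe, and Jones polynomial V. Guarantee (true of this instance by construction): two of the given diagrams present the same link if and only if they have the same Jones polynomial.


classes: {D1} | {D2} | {D3, D4}
V(D1) = x^(-7/2) - x^(-5/2) + x^(-3/2) - 2x^(-1/2) - x^(3/2)  [11 crossings, <D> = A^-9 + 2A^-1 - A^3 + A^7 - A^11, w = -1]
V(D2) = -x^(1/2) + x^(3/2) - x^(5/2) - x^(9/2)  (w +3, c 13, <D> = A^-9 + A^-1 - A^3 + A^7)
V(D3) = -x^(1/2) - x^(3/2) - x^(5/2) + x^(9/2)  [13 crossings, <D> = -A^-9 + A^-1 + A^3 + A^7, w = +3]
V(D4) = -x^(1/2) - x^(3/2) - x^(5/2) + x^(9/2)  (w +3, c 13, <D> = -A^-9 + A^-1 + A^3 + A^7)
note: 3 classes among 4 diagrams; unequal V(x) rules out equality


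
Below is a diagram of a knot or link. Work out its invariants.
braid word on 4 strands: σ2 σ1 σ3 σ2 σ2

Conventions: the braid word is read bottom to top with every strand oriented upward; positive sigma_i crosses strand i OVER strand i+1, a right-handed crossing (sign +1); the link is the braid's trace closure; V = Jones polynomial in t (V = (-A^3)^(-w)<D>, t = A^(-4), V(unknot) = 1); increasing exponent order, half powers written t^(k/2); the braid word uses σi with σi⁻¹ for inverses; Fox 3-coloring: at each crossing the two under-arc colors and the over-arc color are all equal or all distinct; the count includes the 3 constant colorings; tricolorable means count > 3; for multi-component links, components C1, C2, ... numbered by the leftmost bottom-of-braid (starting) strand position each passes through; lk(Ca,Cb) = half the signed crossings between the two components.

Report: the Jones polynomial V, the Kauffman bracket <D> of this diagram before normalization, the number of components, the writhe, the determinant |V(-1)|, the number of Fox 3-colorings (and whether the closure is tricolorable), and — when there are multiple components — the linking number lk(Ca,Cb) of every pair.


Jones polynomial: V(t) = t + t^3 - t^4
<D> = A^-1 - A^3 - A^11; writhe +5
components 1, writhe +5 (5 crossings)
3-colorings: 9 of 3^5, det 3 — tricolorable
note: det 3 = |V(-1)|; divisible by 3, so tricolorable


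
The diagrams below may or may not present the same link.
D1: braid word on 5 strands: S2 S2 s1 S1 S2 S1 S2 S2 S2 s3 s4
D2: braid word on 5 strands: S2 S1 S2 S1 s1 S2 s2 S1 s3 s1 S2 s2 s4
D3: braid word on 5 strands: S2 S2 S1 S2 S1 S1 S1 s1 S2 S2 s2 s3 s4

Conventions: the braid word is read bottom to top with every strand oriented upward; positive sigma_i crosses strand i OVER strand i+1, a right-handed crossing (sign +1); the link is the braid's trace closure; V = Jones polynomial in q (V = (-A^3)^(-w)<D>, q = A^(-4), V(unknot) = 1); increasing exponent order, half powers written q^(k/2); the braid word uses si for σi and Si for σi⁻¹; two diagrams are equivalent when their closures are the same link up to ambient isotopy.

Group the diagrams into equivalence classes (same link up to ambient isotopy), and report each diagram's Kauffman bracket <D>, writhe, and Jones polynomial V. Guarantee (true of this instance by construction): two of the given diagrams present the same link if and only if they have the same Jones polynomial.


equivalence classes: {D1, D3} | {D2}
D1 (bracket A^-5 + A^3 - A^7 + A^11 - A^15 + A^19; 11 crossings at w = -5): V = -q^(-17/2) + q^(-15/2) - q^(-13/2) + q^(-11/2) - q^(-9/2) - q^(-5/2)
D2 (bracket A^-1 + A^7; 13 crossings at w = -1): V = -q^(-5/2) - q^(-1/2)
D3 (bracket A^-5 + A^3 - A^7 + A^11 - A^15 + A^19; 13 crossings at w = -5): V = -q^(-17/2) + q^(-15/2) - q^(-13/2) + q^(-11/2) - q^(-9/2) - q^(-5/2)
key observation: comparing 3 Jones polynomials yields 2 groups


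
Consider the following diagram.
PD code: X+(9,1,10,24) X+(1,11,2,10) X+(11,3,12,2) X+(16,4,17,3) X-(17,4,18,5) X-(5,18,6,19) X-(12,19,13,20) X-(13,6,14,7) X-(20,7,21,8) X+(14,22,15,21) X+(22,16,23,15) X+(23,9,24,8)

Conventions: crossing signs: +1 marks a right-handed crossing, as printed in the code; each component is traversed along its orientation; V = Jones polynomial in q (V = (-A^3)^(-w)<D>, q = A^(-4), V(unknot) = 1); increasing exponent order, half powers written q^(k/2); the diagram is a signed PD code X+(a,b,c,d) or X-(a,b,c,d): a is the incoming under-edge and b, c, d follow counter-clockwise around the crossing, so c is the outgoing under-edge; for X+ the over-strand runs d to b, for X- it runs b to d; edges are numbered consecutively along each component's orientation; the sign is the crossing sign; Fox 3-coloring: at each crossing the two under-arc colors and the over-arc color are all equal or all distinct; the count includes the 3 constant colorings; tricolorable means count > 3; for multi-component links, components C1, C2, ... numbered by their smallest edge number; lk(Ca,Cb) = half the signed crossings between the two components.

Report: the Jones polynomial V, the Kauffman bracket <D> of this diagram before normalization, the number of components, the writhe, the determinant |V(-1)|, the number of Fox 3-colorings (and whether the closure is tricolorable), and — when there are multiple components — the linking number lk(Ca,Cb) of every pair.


Jones polynomial: V(q) = q^-1 - 1 + 2q - 2q^2 + 2q^3 - 2q^4 + q^5
<D> = A^-14 - 2A^-10 + 2A^-6 - 2A^-2 + 2A^2 - A^6 + A^10; writhe +2
components 1, writhe +2 (12 crossings)
3-colorings: 3 of 3^12, det 11 — not tricolorable
note: det 11 = |V(-1)|; not divisible by 3, so not tricolorable


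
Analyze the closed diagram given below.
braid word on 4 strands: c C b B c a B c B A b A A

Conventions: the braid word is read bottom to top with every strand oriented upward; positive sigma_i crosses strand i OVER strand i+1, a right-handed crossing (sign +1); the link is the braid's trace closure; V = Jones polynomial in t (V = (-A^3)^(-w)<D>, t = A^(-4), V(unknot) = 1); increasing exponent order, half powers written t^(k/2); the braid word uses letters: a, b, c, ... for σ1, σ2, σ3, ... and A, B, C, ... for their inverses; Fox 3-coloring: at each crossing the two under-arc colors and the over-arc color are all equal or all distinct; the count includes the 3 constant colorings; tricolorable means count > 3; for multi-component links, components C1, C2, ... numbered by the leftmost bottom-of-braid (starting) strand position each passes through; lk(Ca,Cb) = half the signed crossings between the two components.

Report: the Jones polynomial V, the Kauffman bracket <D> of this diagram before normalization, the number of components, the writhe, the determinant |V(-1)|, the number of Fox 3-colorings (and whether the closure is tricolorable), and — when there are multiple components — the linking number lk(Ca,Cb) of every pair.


Jones polynomial: V(t) = t^-4 - t^-3 + t^-2 - 2t^-1 + 2 - t + t^2
<D> = -A^-11 + A^-7 - 2A^-3 + 2A - A^5 + A^9 - A^13; writhe -1
components 1, writhe -1 (13 crossings)
3-colorings: 9 of 3^13, det 9 — tricolorable
note: the span of V is 6, forcing >= 6 crossings in any diagram


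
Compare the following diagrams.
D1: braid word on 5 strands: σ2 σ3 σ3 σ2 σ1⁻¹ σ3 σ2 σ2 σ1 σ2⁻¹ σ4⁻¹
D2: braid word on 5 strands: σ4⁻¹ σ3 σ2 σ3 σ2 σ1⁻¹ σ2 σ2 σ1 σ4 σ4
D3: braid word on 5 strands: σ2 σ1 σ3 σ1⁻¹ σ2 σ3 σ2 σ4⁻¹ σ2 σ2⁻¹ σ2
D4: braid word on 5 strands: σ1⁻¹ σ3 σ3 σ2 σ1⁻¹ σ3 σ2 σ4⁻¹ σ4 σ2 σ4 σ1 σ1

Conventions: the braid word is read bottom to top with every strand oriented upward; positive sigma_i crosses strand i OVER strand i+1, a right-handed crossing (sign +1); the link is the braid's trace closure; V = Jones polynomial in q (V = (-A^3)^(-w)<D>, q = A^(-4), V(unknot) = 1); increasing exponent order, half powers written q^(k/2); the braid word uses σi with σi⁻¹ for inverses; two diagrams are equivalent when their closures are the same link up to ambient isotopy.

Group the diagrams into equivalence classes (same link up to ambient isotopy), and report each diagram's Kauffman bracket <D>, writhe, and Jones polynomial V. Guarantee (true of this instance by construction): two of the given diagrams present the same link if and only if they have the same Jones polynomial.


equivalence classes: {D1, D2, D4} | {D3}
D1 (bracket -A^-11 + A^-7 - A^-3 + 2A + A^9; 11 crossings at w = +5): V = -q^(3/2) - 2q^(7/2) + q^(9/2) - q^(11/2) + q^(13/2)
V(D2) = -q^(3/2) - 2q^(7/2) + q^(9/2) - q^(11/2) + q^(13/2)  [11 crossings, <D> = -A^-5 + A^-1 - A^3 + 2A^7 + A^15, w = +7]
D3 (bracket -A^-15 + A + A^5 + A^9; 11 crossings at w = +5): V = -q^(3/2) - q^(5/2) - q^(7/2) + q^(15/2)
V(D4) = -q^(3/2) - 2q^(7/2) + q^(9/2) - q^(11/2) + q^(13/2)  (w +7, c 13, <D> = -A^-5 + A^-1 - A^3 + 2A^7 + A^15)
key observation: comparing 4 Jones polynomials yields 2 groups


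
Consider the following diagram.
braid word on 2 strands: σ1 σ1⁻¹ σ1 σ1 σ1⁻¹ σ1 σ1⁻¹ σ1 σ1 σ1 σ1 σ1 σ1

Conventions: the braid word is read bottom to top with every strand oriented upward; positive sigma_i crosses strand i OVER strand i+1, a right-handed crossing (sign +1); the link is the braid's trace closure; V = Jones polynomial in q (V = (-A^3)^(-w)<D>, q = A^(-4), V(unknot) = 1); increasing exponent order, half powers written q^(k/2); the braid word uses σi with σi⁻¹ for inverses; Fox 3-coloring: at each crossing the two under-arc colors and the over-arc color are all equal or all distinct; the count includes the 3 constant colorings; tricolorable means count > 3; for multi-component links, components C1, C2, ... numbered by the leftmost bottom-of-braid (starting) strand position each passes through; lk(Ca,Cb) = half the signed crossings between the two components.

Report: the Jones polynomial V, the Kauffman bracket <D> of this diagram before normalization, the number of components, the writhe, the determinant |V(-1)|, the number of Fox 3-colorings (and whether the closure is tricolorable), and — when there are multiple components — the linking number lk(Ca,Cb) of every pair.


V(q) = q^3 + q^5 - q^6 + q^7 - q^8 + q^9 - q^10
bracket: A^-19 - A^-15 + A^-11 - A^-7 + A^-3 - A - A^9, w = +7
1 component, writhe +7, over 13 crossings
det 7, colorings 3 of 3^13 — not tricolorable
observation: det 7 = |V(-1)|; not divisible by 3, so not tricolorable


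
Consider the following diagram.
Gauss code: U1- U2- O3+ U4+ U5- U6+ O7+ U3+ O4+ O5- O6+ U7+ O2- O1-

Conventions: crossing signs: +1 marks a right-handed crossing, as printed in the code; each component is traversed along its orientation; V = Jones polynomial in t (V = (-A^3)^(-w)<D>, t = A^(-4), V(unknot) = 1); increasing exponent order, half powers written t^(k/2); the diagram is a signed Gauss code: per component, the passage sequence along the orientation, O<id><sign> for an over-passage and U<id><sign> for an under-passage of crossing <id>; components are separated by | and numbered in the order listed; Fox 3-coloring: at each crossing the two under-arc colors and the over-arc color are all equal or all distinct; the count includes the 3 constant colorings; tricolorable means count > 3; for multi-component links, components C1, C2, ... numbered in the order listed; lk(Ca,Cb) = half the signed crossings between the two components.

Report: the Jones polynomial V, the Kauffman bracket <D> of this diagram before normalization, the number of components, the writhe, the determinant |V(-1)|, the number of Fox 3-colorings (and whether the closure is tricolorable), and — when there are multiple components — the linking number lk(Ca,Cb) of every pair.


V(t) = t + t^3 - t^4
bracket: A^-13 - A^-9 - A^-1, w = +1
1 component, writhe +1, over 7 crossings
det 3, colorings 9 of 3^7 — tricolorable
observation: |V(-1)| = 3: so tricolorable, since 3 divides 3


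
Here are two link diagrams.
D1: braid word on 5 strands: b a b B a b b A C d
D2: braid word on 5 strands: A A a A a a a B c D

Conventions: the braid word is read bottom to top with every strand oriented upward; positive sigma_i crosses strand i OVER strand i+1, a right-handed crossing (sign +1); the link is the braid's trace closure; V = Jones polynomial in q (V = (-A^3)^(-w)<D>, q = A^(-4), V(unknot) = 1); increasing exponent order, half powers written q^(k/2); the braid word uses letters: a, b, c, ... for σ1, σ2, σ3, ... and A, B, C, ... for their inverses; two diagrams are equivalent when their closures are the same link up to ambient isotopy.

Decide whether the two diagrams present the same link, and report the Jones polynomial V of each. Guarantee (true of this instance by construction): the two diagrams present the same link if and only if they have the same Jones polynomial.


equivalent: no
D1 (bracket -A^-12 + A^-8 - A^-4 + 2 - A^4 + A^8; 10 crossings at w = +4): V = q - q^2 + 2q^3 - q^4 + q^5 - q^6
V(D2) = 1  (w 0, c 10, <D> = 1)
key observation: V(q) takes 2 values over 2 diagrams, fixing the grouping


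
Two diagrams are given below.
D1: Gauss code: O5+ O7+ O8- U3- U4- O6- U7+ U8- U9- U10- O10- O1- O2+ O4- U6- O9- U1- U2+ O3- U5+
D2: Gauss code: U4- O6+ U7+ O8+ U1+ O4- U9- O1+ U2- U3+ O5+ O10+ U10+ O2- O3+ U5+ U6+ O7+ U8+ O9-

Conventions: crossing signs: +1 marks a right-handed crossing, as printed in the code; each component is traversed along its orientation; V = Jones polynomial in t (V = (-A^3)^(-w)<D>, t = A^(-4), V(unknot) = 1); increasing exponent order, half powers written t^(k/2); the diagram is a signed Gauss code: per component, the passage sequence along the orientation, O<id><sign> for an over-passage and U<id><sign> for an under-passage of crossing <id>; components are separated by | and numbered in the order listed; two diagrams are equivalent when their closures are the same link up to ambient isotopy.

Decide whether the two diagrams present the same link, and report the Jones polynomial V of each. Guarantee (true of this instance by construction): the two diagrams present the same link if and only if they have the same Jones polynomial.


equivalent: no
D1 (bracket A^-8 + 1 - A^4; 10 crossings at w = -4): V = -t^-4 + t^-3 + t^-1
V(D2) = t^-1 - 1 + 2t - 2t^2 + 2t^3 - 2t^4 + t^5  [10 crossings, <D> = A^-8 - 2A^-4 + 2 - 2A^4 + 2A^8 - A^12 + A^16, w = +4]
observation: 2 values of V(t) split the 2 diagrams


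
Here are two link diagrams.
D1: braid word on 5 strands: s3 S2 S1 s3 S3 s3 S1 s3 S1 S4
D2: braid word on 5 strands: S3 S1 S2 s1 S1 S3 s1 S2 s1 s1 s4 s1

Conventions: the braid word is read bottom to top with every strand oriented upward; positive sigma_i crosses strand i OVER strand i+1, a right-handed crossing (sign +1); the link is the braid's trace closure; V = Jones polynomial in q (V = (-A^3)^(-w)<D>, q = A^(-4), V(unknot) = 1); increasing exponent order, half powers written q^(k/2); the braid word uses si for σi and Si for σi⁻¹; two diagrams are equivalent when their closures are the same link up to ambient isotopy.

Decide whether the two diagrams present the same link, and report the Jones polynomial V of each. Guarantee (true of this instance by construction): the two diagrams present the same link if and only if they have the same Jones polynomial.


equivalent: no
D1 (bracket -A^-18 + A^-14 - A^-10 + 3A^-6 - A^-2 + A^2 - A^6; 10 crossings at w = -2): V = -q^-3 + q^-2 - q^-1 + 3 - q + q^2 - q^3
V(D2) = -q^-3 + 2q^-2 - 2q^-1 + 3 - 2q + 2q^2 - q^3  (w 0, c 12, <D> = -A^-12 + 2A^-8 - 2A^-4 + 3 - 2A^4 + 2A^8 - A^12)
key observation: V(q) takes 2 values over 2 diagrams, fixing the grouping


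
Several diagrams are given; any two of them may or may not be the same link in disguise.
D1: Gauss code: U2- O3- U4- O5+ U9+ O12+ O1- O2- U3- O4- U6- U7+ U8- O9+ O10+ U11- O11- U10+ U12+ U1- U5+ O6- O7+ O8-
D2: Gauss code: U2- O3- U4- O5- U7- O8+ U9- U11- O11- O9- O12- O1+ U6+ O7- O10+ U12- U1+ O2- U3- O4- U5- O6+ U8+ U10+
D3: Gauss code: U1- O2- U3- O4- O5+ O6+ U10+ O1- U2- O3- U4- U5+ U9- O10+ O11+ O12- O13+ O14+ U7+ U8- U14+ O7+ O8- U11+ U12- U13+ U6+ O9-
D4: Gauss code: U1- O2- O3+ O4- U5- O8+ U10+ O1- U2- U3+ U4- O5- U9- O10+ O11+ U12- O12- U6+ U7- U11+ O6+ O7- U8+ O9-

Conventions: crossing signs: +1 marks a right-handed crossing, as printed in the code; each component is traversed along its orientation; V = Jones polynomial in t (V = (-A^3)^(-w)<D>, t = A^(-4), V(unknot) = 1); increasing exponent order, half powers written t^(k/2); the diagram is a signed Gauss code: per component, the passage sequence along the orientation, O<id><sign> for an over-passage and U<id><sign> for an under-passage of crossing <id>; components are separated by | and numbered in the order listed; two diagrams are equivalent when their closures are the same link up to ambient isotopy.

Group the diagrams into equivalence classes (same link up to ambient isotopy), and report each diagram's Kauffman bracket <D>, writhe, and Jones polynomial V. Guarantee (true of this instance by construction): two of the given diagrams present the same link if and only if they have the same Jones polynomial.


equivalence classes: {D1, D2, D3, D4}
D1 (bracket A^-10 - A^-6 + 2A^-2 - 2A^2 + 2A^6 - 2A^10 + A^14; 12 crossings at w = -2): V = t^-5 - 2t^-4 + 2t^-3 - 2t^-2 + 2t^-1 - 1 + t
D2 (bracket A^-16 - A^-12 + 2A^-8 - 2A^-4 + 2 - 2A^4 + A^8; 12 crossings at w = -4): V = t^-5 - 2t^-4 + 2t^-3 - 2t^-2 + 2t^-1 - 1 + t
V(D3) = t^-5 - 2t^-4 + 2t^-3 - 2t^-2 + 2t^-1 - 1 + t  (w 0, c 14, <D> = A^-4 - 1 + 2A^4 - 2A^8 + 2A^12 - 2A^16 + A^20)
V(D4) = t^-5 - 2t^-4 + 2t^-3 - 2t^-2 + 2t^-1 - 1 + t  [12 crossings, <D> = A^-10 - A^-6 + 2A^-2 - 2A^2 + 2A^6 - 2A^10 + A^14, w = -2]
key observation: all 4 diagrams share one V(t), hence one class


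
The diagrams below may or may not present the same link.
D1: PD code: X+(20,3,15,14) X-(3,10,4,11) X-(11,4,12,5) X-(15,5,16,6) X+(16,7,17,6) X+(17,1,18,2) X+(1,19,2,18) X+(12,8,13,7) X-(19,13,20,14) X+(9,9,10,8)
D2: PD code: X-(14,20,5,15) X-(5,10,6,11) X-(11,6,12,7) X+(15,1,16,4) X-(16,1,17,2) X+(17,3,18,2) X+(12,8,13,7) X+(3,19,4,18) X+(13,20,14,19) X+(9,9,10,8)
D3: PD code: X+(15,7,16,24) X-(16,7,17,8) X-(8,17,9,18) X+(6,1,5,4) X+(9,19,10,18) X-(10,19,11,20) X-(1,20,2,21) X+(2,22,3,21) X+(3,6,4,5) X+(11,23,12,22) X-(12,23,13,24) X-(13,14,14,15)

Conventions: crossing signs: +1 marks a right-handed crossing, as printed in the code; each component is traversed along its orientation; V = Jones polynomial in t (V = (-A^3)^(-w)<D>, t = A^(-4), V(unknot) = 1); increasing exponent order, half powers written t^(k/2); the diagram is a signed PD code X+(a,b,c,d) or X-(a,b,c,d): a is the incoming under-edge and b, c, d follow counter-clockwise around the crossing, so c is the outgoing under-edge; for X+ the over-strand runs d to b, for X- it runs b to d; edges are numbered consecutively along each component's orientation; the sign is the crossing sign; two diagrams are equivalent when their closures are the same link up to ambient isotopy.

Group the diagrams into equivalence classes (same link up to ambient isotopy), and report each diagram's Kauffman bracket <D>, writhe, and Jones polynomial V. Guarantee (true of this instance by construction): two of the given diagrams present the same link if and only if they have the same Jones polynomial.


classes: {D1, D2, D3}
V(D1) = 1 + t + t^2 + t^3  [10 crossings, <D> = A^-6 + A^-2 + A^2 + A^6, w = +2]
V(D2) = 1 + t + t^2 + t^3  (w +2, c 10, <D> = A^-6 + A^-2 + A^2 + A^6)
D3 (bracket A^-12 + A^-8 + A^-4 + 1; 12 crossings at w = 0): V = 1 + t + t^2 + t^3
note: one V(t) for all 3 diagrams — one class (guaranteed)


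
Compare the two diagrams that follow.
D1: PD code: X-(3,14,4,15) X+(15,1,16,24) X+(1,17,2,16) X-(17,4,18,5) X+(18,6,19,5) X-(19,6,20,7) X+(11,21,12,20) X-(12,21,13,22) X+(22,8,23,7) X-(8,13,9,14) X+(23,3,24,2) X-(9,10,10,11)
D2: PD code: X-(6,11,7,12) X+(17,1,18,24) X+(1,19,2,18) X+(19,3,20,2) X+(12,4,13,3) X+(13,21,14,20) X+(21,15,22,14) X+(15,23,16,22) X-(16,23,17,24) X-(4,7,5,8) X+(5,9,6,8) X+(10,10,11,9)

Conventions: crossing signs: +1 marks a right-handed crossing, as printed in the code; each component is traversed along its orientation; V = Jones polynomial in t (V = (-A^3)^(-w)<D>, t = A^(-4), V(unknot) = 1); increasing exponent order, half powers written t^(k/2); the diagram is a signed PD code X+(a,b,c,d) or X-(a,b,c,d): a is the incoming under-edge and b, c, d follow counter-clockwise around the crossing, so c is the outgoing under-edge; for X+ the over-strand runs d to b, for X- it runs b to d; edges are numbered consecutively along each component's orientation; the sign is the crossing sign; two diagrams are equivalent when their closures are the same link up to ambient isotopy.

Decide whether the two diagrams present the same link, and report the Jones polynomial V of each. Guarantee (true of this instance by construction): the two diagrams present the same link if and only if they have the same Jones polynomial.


equivalent: no
D1 (bracket -A^-16 + A^-12 + A^-4; 12 crossings at w = 0): V = t + t^3 - t^4
V(D2) = t^2 + t^4 - t^5 + t^6 - t^7  (w +6, c 12, <D> = -A^-10 + A^-6 - A^-2 + A^2 + A^10)
key observation: 2 classes among 2 diagrams; unequal V(t) rules out equality


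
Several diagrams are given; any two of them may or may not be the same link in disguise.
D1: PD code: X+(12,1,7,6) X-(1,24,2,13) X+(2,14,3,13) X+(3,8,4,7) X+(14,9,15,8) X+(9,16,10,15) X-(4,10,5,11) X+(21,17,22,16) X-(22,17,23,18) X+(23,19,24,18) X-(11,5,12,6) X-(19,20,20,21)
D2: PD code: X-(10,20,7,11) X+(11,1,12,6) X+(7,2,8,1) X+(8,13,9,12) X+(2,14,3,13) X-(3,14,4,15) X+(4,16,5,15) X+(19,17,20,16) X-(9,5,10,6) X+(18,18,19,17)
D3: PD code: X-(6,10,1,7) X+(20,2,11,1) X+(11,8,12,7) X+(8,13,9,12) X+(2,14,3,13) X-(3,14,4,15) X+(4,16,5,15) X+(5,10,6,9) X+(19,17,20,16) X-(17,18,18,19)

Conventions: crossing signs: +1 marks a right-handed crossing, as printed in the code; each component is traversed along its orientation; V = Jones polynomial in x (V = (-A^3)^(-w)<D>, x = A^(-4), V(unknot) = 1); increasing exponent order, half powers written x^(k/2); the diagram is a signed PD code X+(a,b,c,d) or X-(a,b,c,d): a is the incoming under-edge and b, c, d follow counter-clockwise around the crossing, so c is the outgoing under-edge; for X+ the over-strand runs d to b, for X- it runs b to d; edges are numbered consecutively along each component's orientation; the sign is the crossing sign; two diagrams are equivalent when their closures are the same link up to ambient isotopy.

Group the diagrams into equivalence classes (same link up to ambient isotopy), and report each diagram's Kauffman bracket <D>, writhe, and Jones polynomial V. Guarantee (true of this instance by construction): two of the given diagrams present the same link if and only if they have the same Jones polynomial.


equivalence classes: {D1, D2} | {D3}
D1 (bracket A^-6 + A^-2 + A^2 + A^6; 12 crossings at w = +2): V = 1 + x + x^2 + x^3
D2 (bracket 1 + A^4 + A^8 + A^12; 10 crossings at w = +4): V = 1 + x + x^2 + x^3
V(D3) = x + 2x^3 + x^5  (w +4, c 10, <D> = A^-8 + 2 + A^8)
observation: 2 classes among 3 diagrams; unequal V(x) rules out equality


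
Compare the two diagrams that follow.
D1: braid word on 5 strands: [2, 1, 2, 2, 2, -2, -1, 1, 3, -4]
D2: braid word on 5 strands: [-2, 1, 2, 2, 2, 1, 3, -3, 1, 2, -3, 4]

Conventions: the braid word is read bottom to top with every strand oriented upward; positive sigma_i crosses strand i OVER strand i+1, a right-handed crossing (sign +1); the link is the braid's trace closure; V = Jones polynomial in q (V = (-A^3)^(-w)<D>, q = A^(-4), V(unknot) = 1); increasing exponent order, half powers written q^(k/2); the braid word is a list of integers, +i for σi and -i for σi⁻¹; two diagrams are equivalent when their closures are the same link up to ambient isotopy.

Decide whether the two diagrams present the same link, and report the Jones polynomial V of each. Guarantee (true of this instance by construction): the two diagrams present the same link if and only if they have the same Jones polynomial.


same link: no
V(D1) = q + q^3 - q^4  [10 crossings, <D> = -A^-4 + 1 + A^8, w = +4]
D2 (bracket A^-14 - 2A^-10 + A^-6 - 2A^-2 + 2A^2 + A^10; 12 crossings at w = +6): V = q^2 + 2q^4 - 2q^5 + q^6 - 2q^7 + q^8
note: 2 classes among 2 diagrams; unequal V(q) rules out equality


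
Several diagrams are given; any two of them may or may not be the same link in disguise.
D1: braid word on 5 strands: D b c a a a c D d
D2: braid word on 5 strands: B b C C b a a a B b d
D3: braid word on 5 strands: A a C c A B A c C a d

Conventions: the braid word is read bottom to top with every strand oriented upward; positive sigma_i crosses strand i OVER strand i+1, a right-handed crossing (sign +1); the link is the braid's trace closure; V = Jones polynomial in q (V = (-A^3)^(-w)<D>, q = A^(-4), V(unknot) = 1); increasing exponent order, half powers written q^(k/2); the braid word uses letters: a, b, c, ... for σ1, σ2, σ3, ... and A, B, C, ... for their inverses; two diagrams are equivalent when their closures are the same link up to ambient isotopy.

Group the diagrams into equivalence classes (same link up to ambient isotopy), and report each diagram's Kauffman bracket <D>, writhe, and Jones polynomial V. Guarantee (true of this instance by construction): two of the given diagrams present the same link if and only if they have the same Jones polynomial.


classes: {D1} | {D2} | {D3}
V(D1) = -q^(3/2) - 2q^(7/2) + q^(9/2) - q^(11/2) + q^(13/2)  [9 crossings, <D> = -A^-11 + A^-7 - A^-3 + 2A + A^9, w = +5]
D2 (bracket -A^-5 + A^-1 - A^3 + 2A^7 + A^15; 11 crossings at w = +3): V = -q^(-3/2) - 2q^(1/2) + q^(3/2) - q^(5/2) + q^(7/2)
V(D3) = -q^(-1/2) - q^(1/2)  (w -1, c 11, <D> = A^-5 + A^-1)
insight: comparing 3 Jones polynomials yields 3 groups


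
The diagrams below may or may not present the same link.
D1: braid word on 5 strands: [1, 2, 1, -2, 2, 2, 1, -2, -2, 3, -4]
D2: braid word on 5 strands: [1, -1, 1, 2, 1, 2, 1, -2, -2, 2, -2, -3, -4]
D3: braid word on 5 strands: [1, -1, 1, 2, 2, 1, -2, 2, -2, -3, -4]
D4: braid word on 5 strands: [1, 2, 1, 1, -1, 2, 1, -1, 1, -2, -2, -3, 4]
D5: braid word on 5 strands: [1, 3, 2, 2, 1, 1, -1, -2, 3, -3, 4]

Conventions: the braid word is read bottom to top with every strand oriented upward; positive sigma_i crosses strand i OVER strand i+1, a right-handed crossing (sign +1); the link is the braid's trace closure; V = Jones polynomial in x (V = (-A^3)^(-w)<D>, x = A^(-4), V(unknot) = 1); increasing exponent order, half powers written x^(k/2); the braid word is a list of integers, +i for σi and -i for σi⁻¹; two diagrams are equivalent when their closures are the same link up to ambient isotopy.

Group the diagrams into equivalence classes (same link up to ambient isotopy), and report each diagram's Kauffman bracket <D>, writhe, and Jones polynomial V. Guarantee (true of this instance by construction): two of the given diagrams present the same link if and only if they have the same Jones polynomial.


grouping into links: {D1, D2, D3, D4, D5}
V(D1) = -x^(1/2) + x^(3/2) - x^(5/2) - x^(9/2)  (w +3, c 11, <D> = A^-9 + A^-1 - A^3 + A^7)
V(D2) = -x^(1/2) + x^(3/2) - x^(5/2) - x^(9/2)  (w +1, c 13, <D> = A^-15 + A^-7 - A^-3 + A)
V(D3) = -x^(1/2) + x^(3/2) - x^(5/2) - x^(9/2)  [11 crossings, <D> = A^-15 + A^-7 - A^-3 + A, w = +1]
V(D4) = -x^(1/2) + x^(3/2) - x^(5/2) - x^(9/2)  [13 crossings, <D> = A^-9 + A^-1 - A^3 + A^7, w = +3]
V(D5) = -x^(1/2) + x^(3/2) - x^(5/2) - x^(9/2)  [11 crossings, <D> = A^-3 + A^5 - A^9 + A^13, w = +5]
key observation: one V(x) for all 5 diagrams — one class (guaranteed)


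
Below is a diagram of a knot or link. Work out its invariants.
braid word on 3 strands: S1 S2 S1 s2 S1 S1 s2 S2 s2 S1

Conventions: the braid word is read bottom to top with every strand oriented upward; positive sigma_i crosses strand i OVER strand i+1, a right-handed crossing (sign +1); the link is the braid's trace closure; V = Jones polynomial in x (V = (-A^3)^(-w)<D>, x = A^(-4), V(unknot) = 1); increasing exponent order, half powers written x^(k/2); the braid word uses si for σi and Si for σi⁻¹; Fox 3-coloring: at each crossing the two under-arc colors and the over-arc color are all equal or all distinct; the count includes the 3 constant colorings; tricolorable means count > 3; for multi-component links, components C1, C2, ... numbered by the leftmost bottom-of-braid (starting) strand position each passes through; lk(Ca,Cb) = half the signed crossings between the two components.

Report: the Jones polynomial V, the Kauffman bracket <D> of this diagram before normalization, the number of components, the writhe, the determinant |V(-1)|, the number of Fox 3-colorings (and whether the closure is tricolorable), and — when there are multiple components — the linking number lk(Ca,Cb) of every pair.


V(x) = -x^-4 + x^-3 + x^-1
bracket: A^-8 + 1 - A^4, w = -4
1 component, writhe -4, over 10 crossings
det 3, colorings 9 of 3^10 — tricolorable
observation: w = -4 (over 10 crossings) is diagram-only; (-A^3)^(4) removes it from V


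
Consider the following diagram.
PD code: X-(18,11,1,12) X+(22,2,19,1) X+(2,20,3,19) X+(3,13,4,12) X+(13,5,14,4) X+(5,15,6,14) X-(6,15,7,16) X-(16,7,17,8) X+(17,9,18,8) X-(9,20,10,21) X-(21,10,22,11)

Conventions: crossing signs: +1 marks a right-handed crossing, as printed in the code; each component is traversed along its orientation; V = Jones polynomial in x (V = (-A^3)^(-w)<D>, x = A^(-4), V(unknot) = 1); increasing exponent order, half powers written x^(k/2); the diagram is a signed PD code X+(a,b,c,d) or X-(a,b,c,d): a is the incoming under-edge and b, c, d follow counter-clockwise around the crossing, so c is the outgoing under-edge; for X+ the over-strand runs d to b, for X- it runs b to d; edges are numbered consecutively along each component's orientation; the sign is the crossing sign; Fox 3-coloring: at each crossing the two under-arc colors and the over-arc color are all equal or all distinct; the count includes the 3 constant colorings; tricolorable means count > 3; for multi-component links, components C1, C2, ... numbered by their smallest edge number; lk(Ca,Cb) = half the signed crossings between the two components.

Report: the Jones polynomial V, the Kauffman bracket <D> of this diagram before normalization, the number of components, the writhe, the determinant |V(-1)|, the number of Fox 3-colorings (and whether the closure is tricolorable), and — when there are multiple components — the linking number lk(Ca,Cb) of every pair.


Jones polynomial: V(x) = -x^(-3/2) + x^(-1/2) - 2x^(1/2) + x^(3/2) - 2x^(5/2) + x^(7/2)
<D> = -A^-11 + 2A^-7 - A^-3 + 2A - A^5 + A^9; writhe +1
components 2, writhe +1 (11 crossings)
linking number lk(C1,C2) = 0
3-colorings: 3 of 3^11, det 8 — not tricolorable
note: every pair of the 2 components has lk = 0


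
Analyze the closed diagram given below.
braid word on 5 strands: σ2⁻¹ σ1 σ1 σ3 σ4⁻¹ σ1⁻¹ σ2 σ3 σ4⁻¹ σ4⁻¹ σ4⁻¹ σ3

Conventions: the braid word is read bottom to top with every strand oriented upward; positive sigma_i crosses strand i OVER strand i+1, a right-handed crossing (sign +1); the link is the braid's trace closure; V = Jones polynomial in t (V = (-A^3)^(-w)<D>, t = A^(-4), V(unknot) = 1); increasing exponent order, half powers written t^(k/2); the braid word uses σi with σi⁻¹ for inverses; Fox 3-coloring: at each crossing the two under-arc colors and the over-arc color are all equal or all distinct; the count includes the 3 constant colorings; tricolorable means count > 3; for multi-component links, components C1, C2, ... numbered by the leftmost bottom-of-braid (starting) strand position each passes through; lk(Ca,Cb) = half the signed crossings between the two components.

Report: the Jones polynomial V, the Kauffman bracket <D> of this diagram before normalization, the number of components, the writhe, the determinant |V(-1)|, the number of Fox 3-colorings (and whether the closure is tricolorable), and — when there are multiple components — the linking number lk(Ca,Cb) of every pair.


V = t^-5 - 2t^-4 + 2t^-3 - 2t^-2 + 2t^-1 - 1 + t
<D> = A^-4 - 1 + 2A^4 - 2A^8 + 2A^12 - 2A^16 + A^20 (w = 0)
1 component over 12 crossings, w = 0
3 Fox colorings among 3^12, |V(-1)| = 11: not tricolorable
why: |V(-1)| = 11: so not tricolorable, since 3 does not divide 11
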